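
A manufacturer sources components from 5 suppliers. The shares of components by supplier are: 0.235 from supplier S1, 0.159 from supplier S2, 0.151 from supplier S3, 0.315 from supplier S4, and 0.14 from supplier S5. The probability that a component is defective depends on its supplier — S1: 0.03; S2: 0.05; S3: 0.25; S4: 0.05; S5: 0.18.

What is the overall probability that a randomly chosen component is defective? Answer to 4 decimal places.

Using total probability over the partition,
P(D) = P(D|S1)·P(S1) + P(D|S2)·P(S2) + P(D|S3)·P(S3) + P(D|S4)·P(S4) + P(D|S5)·P(S5)
      = 0.03·0.235 + 0.05·0.159 + 0.25·0.151 + 0.05·0.315 + 0.18·0.14
      = 0.00705 + 0.00795 + 0.03775 + 0.01575 + 0.0252 = 0.0937

0.0937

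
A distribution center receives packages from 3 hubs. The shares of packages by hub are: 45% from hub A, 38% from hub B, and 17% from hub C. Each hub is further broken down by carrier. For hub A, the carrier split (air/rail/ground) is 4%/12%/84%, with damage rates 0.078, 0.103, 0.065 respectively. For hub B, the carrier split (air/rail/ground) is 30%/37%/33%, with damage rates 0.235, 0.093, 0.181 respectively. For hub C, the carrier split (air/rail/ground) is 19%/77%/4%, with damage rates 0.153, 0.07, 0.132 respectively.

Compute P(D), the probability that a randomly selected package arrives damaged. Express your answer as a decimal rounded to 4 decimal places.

P(D|A) = 0.04·0.078 + 0.12·0.103 + 0.84·0.065 = 0.00312 + 0.01236 + 0.0546 = 0.07008
P(D|B) = 0.3·0.235 + 0.37·0.093 + 0.33·0.181 = 0.0705 + 0.03441 + 0.05973 = 0.16464
P(D|C) = 0.19·0.153 + 0.77·0.07 + 0.04·0.132 = 0.02907 + 0.0539 + 0.00528 = 0.08825
Then overall,
P(D) = 0.45·0.07008 + 0.38·0.16464 + 0.17·0.08825
      = 0.031536 + 0.0625632 + 0.0150025 = 0.1091017

P(D) ≈ 0.1091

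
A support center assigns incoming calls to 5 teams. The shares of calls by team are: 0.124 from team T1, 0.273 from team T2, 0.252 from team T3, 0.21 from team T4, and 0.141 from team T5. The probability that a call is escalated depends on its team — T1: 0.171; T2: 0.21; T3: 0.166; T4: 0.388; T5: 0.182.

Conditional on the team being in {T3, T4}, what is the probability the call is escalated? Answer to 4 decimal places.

P(E|S) ≈ 0.2669

Let S = {T3, T4}.
P(S) = 0.252 + 0.21 = 0.462.
P(E ∩ S) = 0.166·0.252 + 0.388·0.21 = 0.041832 + 0.08148 = 0.123312.
P(E | S) = 0.123312 / 0.462 = 0.266909…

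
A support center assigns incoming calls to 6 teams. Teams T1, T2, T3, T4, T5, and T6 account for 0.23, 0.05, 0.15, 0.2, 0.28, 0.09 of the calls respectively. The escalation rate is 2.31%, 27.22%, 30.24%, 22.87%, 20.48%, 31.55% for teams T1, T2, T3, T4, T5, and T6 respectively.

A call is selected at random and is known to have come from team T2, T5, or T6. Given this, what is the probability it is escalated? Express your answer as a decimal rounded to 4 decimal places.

0.2365

Let S = {T2, T5, T6}.
P(S) = 0.05 + 0.28 + 0.09 = 0.42.
P(E ∩ S) = 0.2722·0.05 + 0.2048·0.28 + 0.3155·0.09 = 0.01361 + 0.057344 + 0.028395 = 0.099349.
P(E | S) = 0.099349 / 0.42 = 0.236545…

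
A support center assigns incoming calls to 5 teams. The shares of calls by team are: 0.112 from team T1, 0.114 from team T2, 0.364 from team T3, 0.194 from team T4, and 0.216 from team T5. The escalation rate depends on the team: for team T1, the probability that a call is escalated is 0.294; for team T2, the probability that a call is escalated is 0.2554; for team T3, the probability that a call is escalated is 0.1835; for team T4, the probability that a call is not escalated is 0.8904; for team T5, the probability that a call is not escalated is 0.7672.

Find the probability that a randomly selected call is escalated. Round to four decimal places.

P(E) ≈ 0.2004

P(E|T4) = 1 − 0.8904 = 0.1096.
P(E|T5) = 1 − 0.7672 = 0.2328.
P(E) = P(E|T1)·P(T1) + P(E|T2)·P(T2) + P(E|T3)·P(T3) + P(E|T4)·P(T4) + P(E|T5)·P(T5)
      = 0.294·0.112 + 0.2554·0.114 + 0.1835·0.364 + 0.1096·0.194 + 0.2328·0.216
      = 0.032928 + 0.0291156 + 0.066794 + 0.0212624 + 0.0502848 = 0.2003848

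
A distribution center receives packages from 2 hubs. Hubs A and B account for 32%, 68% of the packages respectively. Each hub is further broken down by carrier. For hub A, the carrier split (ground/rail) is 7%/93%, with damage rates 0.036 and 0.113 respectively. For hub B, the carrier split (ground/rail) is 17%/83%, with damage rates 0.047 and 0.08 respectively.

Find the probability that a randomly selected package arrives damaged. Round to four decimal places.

P(D|A) = 0.07·0.036 + 0.93·0.113 = 0.00252 + 0.10509 = 0.10761
P(D|B) = 0.17·0.047 + 0.83·0.08 = 0.00799 + 0.0664 = 0.07439
Then overall,
P(D) = 0.32·0.10761 + 0.68·0.07439
      = 0.0344352 + 0.0505852 = 0.0850204

P(D) ≈ 0.0850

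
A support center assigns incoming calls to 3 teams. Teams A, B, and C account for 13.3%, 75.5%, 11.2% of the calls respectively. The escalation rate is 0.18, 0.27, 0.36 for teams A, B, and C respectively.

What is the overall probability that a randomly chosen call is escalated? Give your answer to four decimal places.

0.2681

Using total probability over the partition,
P(E) = P(E|A)·P(A) + P(E|B)·P(B) + P(E|C)·P(C)
      = 0.18·0.133 + 0.27·0.755 + 0.36·0.112
      = 0.02394 + 0.20385 + 0.04032 = 0.26811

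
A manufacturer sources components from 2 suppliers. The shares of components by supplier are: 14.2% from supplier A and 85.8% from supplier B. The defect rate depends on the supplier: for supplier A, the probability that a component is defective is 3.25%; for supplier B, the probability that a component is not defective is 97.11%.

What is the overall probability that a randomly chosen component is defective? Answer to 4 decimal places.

P(D|B) = 1 − 0.9711 = 0.0289.
P(D) = P(D|A)·P(A) + P(D|B)·P(B)
      = 0.0325·0.142 + 0.0289·0.858
      = 0.004615 + 0.0247962 = 0.0294112

0.0294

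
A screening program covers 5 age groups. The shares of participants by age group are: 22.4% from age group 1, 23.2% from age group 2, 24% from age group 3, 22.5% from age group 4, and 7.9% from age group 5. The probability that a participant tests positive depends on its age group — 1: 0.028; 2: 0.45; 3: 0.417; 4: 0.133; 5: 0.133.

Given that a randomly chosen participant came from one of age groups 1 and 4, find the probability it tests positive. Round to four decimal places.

Let S = {1, 4}.
P(S) = 0.224 + 0.225 = 0.449.
P(T ∩ S) = 0.028·0.224 + 0.133·0.225 = 0.006272 + 0.029925 = 0.036197.
P(T | S) = 0.036197 / 0.449 = 0.080617…

P(T|S) ≈ 0.0806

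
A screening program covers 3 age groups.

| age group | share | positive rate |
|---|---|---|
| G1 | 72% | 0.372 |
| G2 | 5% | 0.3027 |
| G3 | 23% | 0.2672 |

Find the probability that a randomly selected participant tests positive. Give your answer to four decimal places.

0.3444

P(T) = P(T|G1)·P(G1) + P(T|G2)·P(G2) + P(T|G3)·P(G3)
      = 0.372·0.72 + 0.3027·0.05 + 0.2672·0.23
      = 0.26784 + 0.015135 + 0.061456 = 0.344431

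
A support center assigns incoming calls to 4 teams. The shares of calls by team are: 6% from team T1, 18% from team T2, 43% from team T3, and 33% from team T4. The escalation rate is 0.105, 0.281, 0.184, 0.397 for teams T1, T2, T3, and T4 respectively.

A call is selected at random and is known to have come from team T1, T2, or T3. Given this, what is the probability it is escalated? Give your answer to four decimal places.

Let S = {T1, T2, T3}.
P(S) = 0.06 + 0.18 + 0.43 = 0.67.
P(E ∩ S) = 0.105·0.06 + 0.281·0.18 + 0.184·0.43 = 0.0063 + 0.05058 + 0.07912 = 0.136.
P(E | S) = 0.136 / 0.67 = 0.202985…

P(E|S) ≈ 0.2030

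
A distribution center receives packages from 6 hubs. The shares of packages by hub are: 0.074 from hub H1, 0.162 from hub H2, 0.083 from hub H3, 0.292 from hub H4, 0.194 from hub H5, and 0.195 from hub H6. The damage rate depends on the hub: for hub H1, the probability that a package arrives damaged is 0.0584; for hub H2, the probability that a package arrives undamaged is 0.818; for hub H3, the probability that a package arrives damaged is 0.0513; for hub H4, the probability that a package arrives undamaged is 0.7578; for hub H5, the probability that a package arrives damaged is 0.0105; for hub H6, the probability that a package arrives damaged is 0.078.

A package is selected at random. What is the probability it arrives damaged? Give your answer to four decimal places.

P(D|H2) = 1 − 0.818 = 0.182.
P(D|H4) = 1 − 0.7578 = 0.2422.
Using total probability over the partition,
P(D) = P(D|H1)·P(H1) + P(D|H2)·P(H2) + P(D|H3)·P(H3) + P(D|H4)·P(H4) + P(D|H5)·P(H5) + P(D|H6)·P(H6)
      = 0.0584·0.074 + 0.182·0.162 + 0.0513·0.083 + 0.2422·0.292 + 0.0105·0.194 + 0.078·0.195
      = 0.0043216 + 0.029484 + 0.0042579 + 0.0707224 + 0.002037 + 0.01521 = 0.1260329

P(D) ≈ 0.1260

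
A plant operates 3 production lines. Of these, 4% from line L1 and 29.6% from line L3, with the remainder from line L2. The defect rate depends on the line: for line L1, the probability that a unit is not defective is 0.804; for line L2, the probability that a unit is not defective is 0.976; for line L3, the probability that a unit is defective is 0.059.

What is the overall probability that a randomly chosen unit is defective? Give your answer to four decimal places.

0.0412

P(L2) = 1 − (0.04 + 0.296) = 0.664.
P(D|L1) = 1 − 0.804 = 0.196.
P(D|L2) = 1 − 0.976 = 0.024.
P(D) = P(D|L1)·P(L1) + P(D|L2)·P(L2) + P(D|L3)·P(L3)
      = 0.196·0.04 + 0.024·0.664 + 0.059·0.296
      = 0.00784 + 0.015936 + 0.017464 = 0.04124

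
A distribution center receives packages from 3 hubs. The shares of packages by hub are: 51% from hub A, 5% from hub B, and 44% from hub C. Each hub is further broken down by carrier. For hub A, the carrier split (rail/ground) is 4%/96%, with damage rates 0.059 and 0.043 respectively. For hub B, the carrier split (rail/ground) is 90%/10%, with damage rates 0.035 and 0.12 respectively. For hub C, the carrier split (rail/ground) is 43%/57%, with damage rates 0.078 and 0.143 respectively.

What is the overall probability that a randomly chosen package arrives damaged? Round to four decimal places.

P(D|A) = 0.04·0.059 + 0.96·0.043 = 0.00236 + 0.04128 = 0.04364
P(D|B) = 0.9·0.035 + 0.1·0.12 = 0.0315 + 0.012 = 0.0435
P(D|C) = 0.43·0.078 + 0.57·0.143 = 0.03354 + 0.08151 = 0.11505
By total probability over the outer partition,
P(D) = 0.51·0.04364 + 0.05·0.0435 + 0.44·0.11505
      = 0.0222564 + 0.002175 + 0.050622 = 0.0750534

0.0751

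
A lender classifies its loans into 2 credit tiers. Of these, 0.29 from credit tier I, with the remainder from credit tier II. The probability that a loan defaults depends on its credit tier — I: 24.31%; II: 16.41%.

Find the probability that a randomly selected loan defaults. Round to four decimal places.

P(II) = 1 − (0.29) = 0.71.
P(D) = P(D|I)·P(I) + P(D|II)·P(II)
      = 0.2431·0.29 + 0.1641·0.71
      = 0.070499 + 0.116511 = 0.18701

P(D) ≈ 0.1870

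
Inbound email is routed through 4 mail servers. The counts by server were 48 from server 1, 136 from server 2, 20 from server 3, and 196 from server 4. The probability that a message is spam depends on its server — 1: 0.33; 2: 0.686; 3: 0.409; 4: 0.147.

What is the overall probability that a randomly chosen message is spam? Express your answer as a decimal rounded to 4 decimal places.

P(S) ≈ 0.3653

Total: 48 + 136 + 20 + 196 = 400.
P(1) = 48/400 = 0.12. P(2) = 136/400 = 0.34. P(3) = 20/400 = 0.05. P(4) = 196/400 = 0.49.
P(S) = P(S|1)·P(1) + P(S|2)·P(2) + P(S|3)·P(3) + P(S|4)·P(4)
      = 0.33·0.12 + 0.686·0.34 + 0.409·0.05 + 0.147·0.49
      = 0.0396 + 0.23324 + 0.02045 + 0.07203 = 0.36532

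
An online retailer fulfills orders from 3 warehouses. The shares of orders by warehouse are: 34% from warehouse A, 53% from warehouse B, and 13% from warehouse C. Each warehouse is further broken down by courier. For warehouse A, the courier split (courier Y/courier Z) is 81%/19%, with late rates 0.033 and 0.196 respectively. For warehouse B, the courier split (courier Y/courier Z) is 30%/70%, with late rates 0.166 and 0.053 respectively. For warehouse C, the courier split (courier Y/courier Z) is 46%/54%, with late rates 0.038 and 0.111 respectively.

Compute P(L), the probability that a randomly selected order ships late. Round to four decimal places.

P(L|A) = 0.81·0.033 + 0.19·0.196 = 0.02673 + 0.03724 = 0.06397
P(L|B) = 0.3·0.166 + 0.7·0.053 = 0.0498 + 0.0371 = 0.0869
P(L|C) = 0.46·0.038 + 0.54·0.111 = 0.01748 + 0.05994 = 0.07742
By total probability over the outer partition,
P(L) = 0.34·0.06397 + 0.53·0.0869 + 0.13·0.07742
      = 0.0217498 + 0.046057 + 0.0100646 = 0.0778714

0.0779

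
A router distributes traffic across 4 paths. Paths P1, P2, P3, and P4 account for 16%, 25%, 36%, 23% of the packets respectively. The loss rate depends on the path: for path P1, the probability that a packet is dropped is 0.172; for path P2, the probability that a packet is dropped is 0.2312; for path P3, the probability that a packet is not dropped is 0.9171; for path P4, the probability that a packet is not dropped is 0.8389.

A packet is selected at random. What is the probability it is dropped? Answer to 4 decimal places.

P(L|P3) = 1 − 0.9171 = 0.0829.
P(L|P4) = 1 − 0.8389 = 0.1611.
P(L) = P(L|P1)·P(P1) + P(L|P2)·P(P2) + P(L|P3)·P(P3) + P(L|P4)·P(P4)
      = 0.172·0.16 + 0.2312·0.25 + 0.0829·0.36 + 0.1611·0.23
      = 0.02752 + 0.0578 + 0.029844 + 0.037053 = 0.152217

P(L) ≈ 0.1522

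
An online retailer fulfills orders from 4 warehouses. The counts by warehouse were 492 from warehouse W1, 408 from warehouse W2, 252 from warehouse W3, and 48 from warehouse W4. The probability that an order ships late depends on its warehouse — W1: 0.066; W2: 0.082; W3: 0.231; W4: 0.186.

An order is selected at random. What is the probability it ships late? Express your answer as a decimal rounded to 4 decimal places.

Total: 492 + 408 + 252 + 48 = 1200.
P(W1) = 492/1200 = 0.41. P(W2) = 408/1200 = 0.34. P(W3) = 252/1200 = 0.21. P(W4) = 48/1200 = 0.04.
Summing over the partition,
P(L) = P(L|W1)·P(W1) + P(L|W2)·P(W2) + P(L|W3)·P(W3) + P(L|W4)·P(W4)
      = 0.066·0.41 + 0.082·0.34 + 0.231·0.21 + 0.186·0.04
      = 0.02706 + 0.02788 + 0.04851 + 0.00744 = 0.11089

0.1109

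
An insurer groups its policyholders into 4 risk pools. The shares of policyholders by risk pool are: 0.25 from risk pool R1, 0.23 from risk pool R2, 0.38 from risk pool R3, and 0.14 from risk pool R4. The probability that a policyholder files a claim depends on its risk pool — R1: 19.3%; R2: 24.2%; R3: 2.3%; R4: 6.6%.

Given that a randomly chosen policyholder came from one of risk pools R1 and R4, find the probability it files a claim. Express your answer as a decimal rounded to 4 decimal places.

P(C|S) ≈ 0.1474

Let S = {R1, R4}.
P(S) = 0.25 + 0.14 = 0.39.
P(C ∩ S) = 0.193·0.25 + 0.066·0.14 = 0.04825 + 0.00924 = 0.05749.
P(C | S) = 0.05749 / 0.39 = 0.147410…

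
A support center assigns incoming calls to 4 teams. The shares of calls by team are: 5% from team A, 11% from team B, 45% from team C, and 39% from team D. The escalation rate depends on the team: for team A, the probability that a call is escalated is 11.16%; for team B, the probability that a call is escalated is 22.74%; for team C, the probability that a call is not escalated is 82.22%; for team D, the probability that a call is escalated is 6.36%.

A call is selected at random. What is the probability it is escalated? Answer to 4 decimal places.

P(E|C) = 1 − 0.8222 = 0.1778.
Using total probability over the partition,
P(E) = P(E|A)·P(A) + P(E|B)·P(B) + P(E|C)·P(C) + P(E|D)·P(D)
      = 0.1116·0.05 + 0.2274·0.11 + 0.1778·0.45 + 0.0636·0.39
      = 0.00558 + 0.025014 + 0.08001 + 0.024804 = 0.135408

P(E) ≈ 0.1354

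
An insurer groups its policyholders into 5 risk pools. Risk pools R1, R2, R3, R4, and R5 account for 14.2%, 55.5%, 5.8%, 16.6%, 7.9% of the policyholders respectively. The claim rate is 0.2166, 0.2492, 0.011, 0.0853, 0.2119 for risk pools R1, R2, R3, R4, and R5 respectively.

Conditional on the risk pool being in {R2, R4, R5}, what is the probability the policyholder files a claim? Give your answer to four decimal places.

Let S = {R2, R4, R5}.
P(S) = 0.555 + 0.166 + 0.079 = 0.8.
P(C ∩ S) = 0.2492·0.555 + 0.0853·0.166 + 0.2119·0.079 = 0.138306 + 0.0141598 + 0.0167401 = 0.1692059.
P(C | S) = 0.1692059 / 0.8 = 0.211507…

0.2115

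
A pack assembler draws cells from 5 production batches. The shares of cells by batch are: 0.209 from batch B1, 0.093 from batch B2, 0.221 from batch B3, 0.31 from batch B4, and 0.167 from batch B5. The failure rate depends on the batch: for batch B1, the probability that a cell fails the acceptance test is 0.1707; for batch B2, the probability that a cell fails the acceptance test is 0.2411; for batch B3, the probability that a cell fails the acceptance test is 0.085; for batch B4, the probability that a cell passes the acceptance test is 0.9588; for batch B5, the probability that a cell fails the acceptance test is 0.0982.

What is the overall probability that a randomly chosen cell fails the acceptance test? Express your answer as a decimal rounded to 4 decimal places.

P(F) ≈ 0.1061

P(F|B4) = 1 − 0.9588 = 0.0412.
Using total probability over the partition,
P(F) = P(F|B1)·P(B1) + P(F|B2)·P(B2) + P(F|B3)·P(B3) + P(F|B4)·P(B4) + P(F|B5)·P(B5)
      = 0.1707·0.209 + 0.2411·0.093 + 0.085·0.221 + 0.0412·0.31 + 0.0982·0.167
      = 0.0356763 + 0.0224223 + 0.018785 + 0.012772 + 0.0163994 = 0.106055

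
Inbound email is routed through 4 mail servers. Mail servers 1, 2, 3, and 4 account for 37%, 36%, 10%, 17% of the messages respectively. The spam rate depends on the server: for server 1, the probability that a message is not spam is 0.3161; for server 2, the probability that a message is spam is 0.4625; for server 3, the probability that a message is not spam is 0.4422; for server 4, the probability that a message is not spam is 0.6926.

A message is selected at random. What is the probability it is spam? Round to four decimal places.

P(S) ≈ 0.5276

P(S|1) = 1 − 0.3161 = 0.6839.
P(S|3) = 1 − 0.4422 = 0.5578.
P(S|4) = 1 − 0.6926 = 0.3074.
P(S) = P(S|1)·P(1) + P(S|2)·P(2) + P(S|3)·P(3) + P(S|4)·P(4)
      = 0.6839·0.37 + 0.4625·0.36 + 0.5578·0.1 + 0.3074·0.17
      = 0.253043 + 0.1665 + 0.05578 + 0.052258 = 0.527581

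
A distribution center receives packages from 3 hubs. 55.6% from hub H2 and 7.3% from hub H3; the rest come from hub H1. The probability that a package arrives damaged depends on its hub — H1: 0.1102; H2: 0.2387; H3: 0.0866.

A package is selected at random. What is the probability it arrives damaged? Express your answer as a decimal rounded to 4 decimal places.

0.1799

P(H1) = 1 − (0.556 + 0.073) = 0.371.
P(D) = P(D|H1)·P(H1) + P(D|H2)·P(H2) + P(D|H3)·P(H3)
      = 0.1102·0.371 + 0.2387·0.556 + 0.0866·0.073
      = 0.0408842 + 0.1327172 + 0.0063218 = 0.1799232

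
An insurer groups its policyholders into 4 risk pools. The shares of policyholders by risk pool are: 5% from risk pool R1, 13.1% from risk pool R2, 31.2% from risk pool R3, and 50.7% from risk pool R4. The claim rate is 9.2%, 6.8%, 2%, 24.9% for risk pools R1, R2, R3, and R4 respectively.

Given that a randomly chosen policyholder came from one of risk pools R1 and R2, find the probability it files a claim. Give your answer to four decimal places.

Let S = {R1, R2}.
P(S) = 0.05 + 0.131 = 0.181.
P(C ∩ S) = 0.092·0.05 + 0.068·0.131 = 0.0046 + 0.008908 = 0.013508.
P(C | S) = 0.013508 / 0.181 = 0.074630…

P(C|S) ≈ 0.0746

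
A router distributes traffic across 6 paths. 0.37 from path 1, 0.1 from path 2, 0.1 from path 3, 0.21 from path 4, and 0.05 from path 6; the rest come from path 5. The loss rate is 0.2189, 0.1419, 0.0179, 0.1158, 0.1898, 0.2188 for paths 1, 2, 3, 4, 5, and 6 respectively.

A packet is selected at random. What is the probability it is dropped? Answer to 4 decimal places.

P(5) = 1 − (0.37 + 0.1 + 0.1 + 0.21 + 0.05) = 0.17.
Summing over the partition,
P(L) = P(L|1)·P(1) + P(L|2)·P(2) + P(L|3)·P(3) + P(L|4)·P(4) + P(L|5)·P(5) + P(L|6)·P(6)
      = 0.2189·0.37 + 0.1419·0.1 + 0.0179·0.1 + 0.1158·0.21 + 0.1898·0.17 + 0.2188·0.05
      = 0.080993 + 0.01419 + 0.00179 + 0.024318 + 0.032266 + 0.01094 = 0.164497

0.1645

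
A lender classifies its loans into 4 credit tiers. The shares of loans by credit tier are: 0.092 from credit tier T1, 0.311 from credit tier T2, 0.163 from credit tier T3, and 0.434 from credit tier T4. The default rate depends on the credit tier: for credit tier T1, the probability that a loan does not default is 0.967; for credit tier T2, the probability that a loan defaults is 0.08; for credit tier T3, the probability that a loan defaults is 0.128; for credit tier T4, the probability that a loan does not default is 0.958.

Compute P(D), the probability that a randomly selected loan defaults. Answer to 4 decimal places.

P(D) ≈ 0.0670

P(D|T1) = 1 − 0.967 = 0.033.
P(D|T4) = 1 − 0.958 = 0.042.
By the law of total probability,
P(D) = P(D|T1)·P(T1) + P(D|T2)·P(T2) + P(D|T3)·P(T3) + P(D|T4)·P(T4)
      = 0.033·0.092 + 0.08·0.311 + 0.128·0.163 + 0.042·0.434
      = 0.003036 + 0.02488 + 0.020864 + 0.018228 = 0.067008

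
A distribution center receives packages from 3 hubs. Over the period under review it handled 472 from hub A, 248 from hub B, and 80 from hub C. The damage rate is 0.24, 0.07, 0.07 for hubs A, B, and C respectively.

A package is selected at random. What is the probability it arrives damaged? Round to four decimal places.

Total: 472 + 248 + 80 = 800.
P(A) = 472/800 = 0.59. P(B) = 248/800 = 0.31. P(C) = 80/800 = 0.1.
P(D) = P(D|A)·P(A) + P(D|B)·P(B) + P(D|C)·P(C)
      = 0.24·0.59 + 0.07·0.31 + 0.07·0.1
      = 0.1416 + 0.0217 + 0.007 = 0.1703

0.1703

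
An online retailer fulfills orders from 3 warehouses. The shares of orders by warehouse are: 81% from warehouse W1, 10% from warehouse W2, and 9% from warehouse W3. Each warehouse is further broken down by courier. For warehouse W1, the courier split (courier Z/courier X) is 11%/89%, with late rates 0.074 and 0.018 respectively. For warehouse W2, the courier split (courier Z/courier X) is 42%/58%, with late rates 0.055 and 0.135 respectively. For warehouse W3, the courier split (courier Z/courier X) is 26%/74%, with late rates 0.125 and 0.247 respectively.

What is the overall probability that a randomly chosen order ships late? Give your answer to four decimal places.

0.0491

P(L|W1) = 0.11·0.074 + 0.89·0.018 = 0.00814 + 0.01602 = 0.02416
P(L|W2) = 0.42·0.055 + 0.58·0.135 = 0.0231 + 0.0783 = 0.1014
P(L|W3) = 0.26·0.125 + 0.74·0.247 = 0.0325 + 0.18278 = 0.21528
By total probability over the outer partition,
P(L) = 0.81·0.02416 + 0.1·0.1014 + 0.09·0.21528
      = 0.0195696 + 0.01014 + 0.0193752 = 0.0490848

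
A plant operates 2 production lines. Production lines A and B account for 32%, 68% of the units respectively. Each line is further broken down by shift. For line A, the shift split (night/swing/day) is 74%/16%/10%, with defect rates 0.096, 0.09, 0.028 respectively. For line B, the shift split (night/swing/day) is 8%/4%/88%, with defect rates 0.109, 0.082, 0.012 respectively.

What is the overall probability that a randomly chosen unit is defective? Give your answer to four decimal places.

0.0436

P(D|A) = 0.74·0.096 + 0.16·0.09 + 0.1·0.028 = 0.07104 + 0.0144 + 0.0028 = 0.08824
P(D|B) = 0.08·0.109 + 0.04·0.082 + 0.88·0.012 = 0.00872 + 0.00328 + 0.01056 = 0.02256
Then overall,
P(D) = 0.32·0.08824 + 0.68·0.02256
      = 0.0282368 + 0.0153408 = 0.0435776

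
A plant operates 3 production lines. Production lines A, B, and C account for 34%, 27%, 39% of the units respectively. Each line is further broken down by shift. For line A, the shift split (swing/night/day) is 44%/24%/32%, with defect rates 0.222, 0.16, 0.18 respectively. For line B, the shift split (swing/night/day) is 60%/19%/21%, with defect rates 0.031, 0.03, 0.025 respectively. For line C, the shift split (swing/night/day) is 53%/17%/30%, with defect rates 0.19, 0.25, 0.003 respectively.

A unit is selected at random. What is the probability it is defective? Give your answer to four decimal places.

0.1300

P(D|A) = 0.44·0.222 + 0.24·0.16 + 0.32·0.18 = 0.09768 + 0.0384 + 0.0576 = 0.19368
P(D|B) = 0.6·0.031 + 0.19·0.03 + 0.21·0.025 = 0.0186 + 0.0057 + 0.00525 = 0.02955
P(D|C) = 0.53·0.19 + 0.17·0.25 + 0.3·0.003 = 0.1007 + 0.0425 + 0.0009 = 0.1441
Then overall,
P(D) = 0.34·0.19368 + 0.27·0.02955 + 0.39·0.1441
      = 0.0658512 + 0.0079785 + 0.056199 = 0.1300287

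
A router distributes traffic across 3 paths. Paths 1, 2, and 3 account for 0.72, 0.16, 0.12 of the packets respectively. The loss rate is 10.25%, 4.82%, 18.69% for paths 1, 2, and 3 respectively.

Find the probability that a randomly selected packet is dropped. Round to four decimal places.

0.1039

P(L) = P(L|1)·P(1) + P(L|2)·P(2) + P(L|3)·P(3)
      = 0.1025·0.72 + 0.0482·0.16 + 0.1869·0.12
      = 0.0738 + 0.007712 + 0.022428 = 0.10394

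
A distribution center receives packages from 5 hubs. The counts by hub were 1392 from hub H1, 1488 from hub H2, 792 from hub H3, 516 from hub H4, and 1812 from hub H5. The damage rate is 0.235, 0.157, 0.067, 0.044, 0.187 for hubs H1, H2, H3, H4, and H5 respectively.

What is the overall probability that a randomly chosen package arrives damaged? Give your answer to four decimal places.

Total: 1392 + 1488 + 792 + 516 + 1812 = 6000.
P(H1) = 1392/6000 = 0.232. P(H2) = 1488/6000 = 0.248. P(H3) = 792/6000 = 0.132. P(H4) = 516/6000 = 0.086. P(H5) = 1812/6000 = 0.302.
P(D) = P(D|H1)·P(H1) + P(D|H2)·P(H2) + P(D|H3)·P(H3) + P(D|H4)·P(H4) + P(D|H5)·P(H5)
      = 0.235·0.232 + 0.157·0.248 + 0.067·0.132 + 0.044·0.086 + 0.187·0.302
      = 0.05452 + 0.038936 + 0.008844 + 0.003784 + 0.056474 = 0.162558

0.1626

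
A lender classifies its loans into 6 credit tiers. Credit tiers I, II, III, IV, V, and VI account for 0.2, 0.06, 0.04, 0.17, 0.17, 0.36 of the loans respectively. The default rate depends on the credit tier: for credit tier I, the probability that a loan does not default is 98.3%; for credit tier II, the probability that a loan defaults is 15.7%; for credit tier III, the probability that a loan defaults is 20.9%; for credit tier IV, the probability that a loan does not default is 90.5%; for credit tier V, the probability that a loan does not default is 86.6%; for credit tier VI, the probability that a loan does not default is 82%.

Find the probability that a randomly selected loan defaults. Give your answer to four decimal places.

0.1249

P(D|I) = 1 − 0.983 = 0.017.
P(D|IV) = 1 − 0.905 = 0.095.
P(D|V) = 1 − 0.866 = 0.134.
P(D|VI) = 1 − 0.82 = 0.18.
P(D) = P(D|I)·P(I) + P(D|II)·P(II) + P(D|III)·P(III) + P(D|IV)·P(IV) + P(D|V)·P(V) + P(D|VI)·P(VI)
      = 0.017·0.2 + 0.157·0.06 + 0.209·0.04 + 0.095·0.17 + 0.134·0.17 + 0.18·0.36
      = 0.0034 + 0.00942 + 0.00836 + 0.01615 + 0.02278 + 0.0648 = 0.12491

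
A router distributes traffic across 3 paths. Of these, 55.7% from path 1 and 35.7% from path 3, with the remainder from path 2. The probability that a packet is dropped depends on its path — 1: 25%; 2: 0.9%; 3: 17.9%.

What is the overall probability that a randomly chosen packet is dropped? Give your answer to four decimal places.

P(2) = 1 − (0.557 + 0.357) = 0.086.
P(L) = P(L|1)·P(1) + P(L|2)·P(2) + P(L|3)·P(3)
      = 0.25·0.557 + 0.009·0.086 + 0.179·0.357
      = 0.13925 + 0.000774 + 0.063903 = 0.203927

0.2039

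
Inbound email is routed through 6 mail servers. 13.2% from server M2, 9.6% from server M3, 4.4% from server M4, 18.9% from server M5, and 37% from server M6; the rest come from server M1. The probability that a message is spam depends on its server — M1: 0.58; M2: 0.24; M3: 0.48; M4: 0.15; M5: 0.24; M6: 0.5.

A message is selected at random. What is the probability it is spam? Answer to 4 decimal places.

P(M1) = 1 − (0.132 + 0.096 + 0.044 + 0.189 + 0.37) = 0.169.
P(S) = P(S|M1)·P(M1) + P(S|M2)·P(M2) + P(S|M3)·P(M3) + P(S|M4)·P(M4) + P(S|M5)·P(M5) + P(S|M6)·P(M6)
      = 0.58·0.169 + 0.24·0.132 + 0.48·0.096 + 0.15·0.044 + 0.24·0.189 + 0.5·0.37
      = 0.09802 + 0.03168 + 0.04608 + 0.0066 + 0.04536 + 0.185 = 0.41274

0.4127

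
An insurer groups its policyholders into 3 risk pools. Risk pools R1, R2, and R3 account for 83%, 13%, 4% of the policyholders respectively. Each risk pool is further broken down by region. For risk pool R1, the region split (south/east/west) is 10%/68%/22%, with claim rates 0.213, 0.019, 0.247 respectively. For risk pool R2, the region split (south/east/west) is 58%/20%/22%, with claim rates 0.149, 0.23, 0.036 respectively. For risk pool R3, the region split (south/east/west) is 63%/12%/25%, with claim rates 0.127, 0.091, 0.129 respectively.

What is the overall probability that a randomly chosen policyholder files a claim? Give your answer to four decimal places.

P(C|R1) = 0.1·0.213 + 0.68·0.019 + 0.22·0.247 = 0.0213 + 0.01292 + 0.05434 = 0.08856
P(C|R2) = 0.58·0.149 + 0.2·0.23 + 0.22·0.036 = 0.08642 + 0.046 + 0.00792 = 0.14034
P(C|R3) = 0.63·0.127 + 0.12·0.091 + 0.25·0.129 = 0.08001 + 0.01092 + 0.03225 = 0.12318
By total probability over the outer partition,
P(C) = 0.83·0.08856 + 0.13·0.14034 + 0.04·0.12318
      = 0.0735048 + 0.0182442 + 0.0049272 = 0.0966762

0.0967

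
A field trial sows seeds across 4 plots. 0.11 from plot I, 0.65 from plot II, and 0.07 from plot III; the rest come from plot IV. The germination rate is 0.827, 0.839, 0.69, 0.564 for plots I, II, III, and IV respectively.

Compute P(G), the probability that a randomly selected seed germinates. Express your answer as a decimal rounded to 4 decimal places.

P(IV) = 1 − (0.11 + 0.65 + 0.07) = 0.17.
P(G) = P(G|I)·P(I) + P(G|II)·P(II) + P(G|III)·P(III) + P(G|IV)·P(IV)
      = 0.827·0.11 + 0.839·0.65 + 0.69·0.07 + 0.564·0.17
      = 0.09097 + 0.54535 + 0.0483 + 0.09588 = 0.7805

P(G) ≈ 0.7805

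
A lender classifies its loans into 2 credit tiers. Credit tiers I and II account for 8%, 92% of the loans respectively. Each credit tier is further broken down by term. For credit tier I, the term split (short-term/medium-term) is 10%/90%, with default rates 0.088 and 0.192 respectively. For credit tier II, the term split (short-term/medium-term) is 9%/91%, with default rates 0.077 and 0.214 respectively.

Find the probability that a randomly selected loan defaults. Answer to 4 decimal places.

P(D|I) = 0.1·0.088 + 0.9·0.192 = 0.0088 + 0.1728 = 0.1816
P(D|II) = 0.09·0.077 + 0.91·0.214 = 0.00693 + 0.19474 = 0.20167
By total probability over the outer partition,
P(D) = 0.08·0.1816 + 0.92·0.20167
      = 0.014528 + 0.1855364 = 0.2000644

0.2001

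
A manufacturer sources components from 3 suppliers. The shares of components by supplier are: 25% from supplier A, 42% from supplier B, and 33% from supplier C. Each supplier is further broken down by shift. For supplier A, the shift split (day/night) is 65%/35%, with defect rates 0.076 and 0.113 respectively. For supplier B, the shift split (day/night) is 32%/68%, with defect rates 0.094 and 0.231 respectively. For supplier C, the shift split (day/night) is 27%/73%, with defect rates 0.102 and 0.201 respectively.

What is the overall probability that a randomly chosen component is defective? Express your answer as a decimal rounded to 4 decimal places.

P(D) ≈ 0.1584

P(D|A) = 0.65·0.076 + 0.35·0.113 = 0.0494 + 0.03955 = 0.08895
P(D|B) = 0.32·0.094 + 0.68·0.231 = 0.03008 + 0.15708 = 0.18716
P(D|C) = 0.27·0.102 + 0.73·0.201 = 0.02754 + 0.14673 = 0.17427
By total probability over the outer partition,
P(D) = 0.25·0.08895 + 0.42·0.18716 + 0.33·0.17427
      = 0.0222375 + 0.0786072 + 0.0575091 = 0.1583538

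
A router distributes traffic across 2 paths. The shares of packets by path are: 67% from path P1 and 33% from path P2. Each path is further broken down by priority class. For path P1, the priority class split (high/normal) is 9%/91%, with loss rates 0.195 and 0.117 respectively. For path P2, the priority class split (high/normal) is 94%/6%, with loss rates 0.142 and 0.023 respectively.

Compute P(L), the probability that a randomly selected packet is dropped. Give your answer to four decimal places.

P(L|P1) = 0.09·0.195 + 0.91·0.117 = 0.01755 + 0.10647 = 0.12402
P(L|P2) = 0.94·0.142 + 0.06·0.023 = 0.13348 + 0.00138 = 0.13486
By total probability over the outer partition,
P(L) = 0.67·0.12402 + 0.33·0.13486
      = 0.0830934 + 0.0445038 = 0.1275972

0.1276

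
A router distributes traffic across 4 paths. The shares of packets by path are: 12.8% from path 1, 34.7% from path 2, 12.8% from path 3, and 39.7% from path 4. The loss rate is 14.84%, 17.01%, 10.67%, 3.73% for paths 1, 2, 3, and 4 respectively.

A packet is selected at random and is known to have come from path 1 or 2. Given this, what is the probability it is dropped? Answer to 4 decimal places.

Let S = {1, 2}.
P(S) = 0.128 + 0.347 = 0.475.
P(L ∩ S) = 0.1484·0.128 + 0.1701·0.347 = 0.0189952 + 0.0590247 = 0.0780199.
P(L | S) = 0.0780199 / 0.475 = 0.164252…

0.1643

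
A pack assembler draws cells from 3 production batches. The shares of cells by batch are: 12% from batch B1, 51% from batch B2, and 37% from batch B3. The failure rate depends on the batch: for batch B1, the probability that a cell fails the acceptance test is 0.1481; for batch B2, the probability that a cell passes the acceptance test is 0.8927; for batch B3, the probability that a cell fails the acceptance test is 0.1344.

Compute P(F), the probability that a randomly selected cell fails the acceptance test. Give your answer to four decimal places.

P(F|B2) = 1 − 0.8927 = 0.1073.
Summing over the partition,
P(F) = P(F|B1)·P(B1) + P(F|B2)·P(B2) + P(F|B3)·P(B3)
      = 0.1481·0.12 + 0.1073·0.51 + 0.1344·0.37
      = 0.017772 + 0.054723 + 0.049728 = 0.122223

0.1222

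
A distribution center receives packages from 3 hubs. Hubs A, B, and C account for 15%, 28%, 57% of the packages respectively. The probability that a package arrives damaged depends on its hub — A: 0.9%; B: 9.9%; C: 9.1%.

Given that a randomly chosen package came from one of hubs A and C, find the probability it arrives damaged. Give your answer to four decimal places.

P(D|S) ≈ 0.0739

Let S = {A, C}.
P(S) = 0.15 + 0.57 = 0.72.
P(D ∩ S) = 0.009·0.15 + 0.091·0.57 = 0.00135 + 0.05187 = 0.05322.
P(D | S) = 0.05322 / 0.72 = 0.073917…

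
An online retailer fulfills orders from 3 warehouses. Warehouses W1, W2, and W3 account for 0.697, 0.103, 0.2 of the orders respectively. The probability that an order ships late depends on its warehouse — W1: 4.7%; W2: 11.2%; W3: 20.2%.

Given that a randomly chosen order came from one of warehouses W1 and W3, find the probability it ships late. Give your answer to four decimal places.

Let S = {W1, W3}.
P(S) = 0.697 + 0.2 = 0.897.
P(L ∩ S) = 0.047·0.697 + 0.202·0.2 = 0.032759 + 0.0404 = 0.073159.
P(L | S) = 0.073159 / 0.897 = 0.081560…

P(L|S) ≈ 0.0816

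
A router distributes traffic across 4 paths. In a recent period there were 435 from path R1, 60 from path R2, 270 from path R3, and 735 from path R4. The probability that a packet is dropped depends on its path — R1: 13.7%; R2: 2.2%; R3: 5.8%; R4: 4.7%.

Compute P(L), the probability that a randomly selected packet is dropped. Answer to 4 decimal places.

0.0741

Total: 435 + 60 + 270 + 735 = 1500.
P(R1) = 435/1500 = 0.29. P(R2) = 60/1500 = 0.04. P(R3) = 270/1500 = 0.18. P(R4) = 735/1500 = 0.49.
Summing over the partition,
P(L) = P(L|R1)·P(R1) + P(L|R2)·P(R2) + P(L|R3)·P(R3) + P(L|R4)·P(R4)
      = 0.137·0.29 + 0.022·0.04 + 0.058·0.18 + 0.047·0.49
      = 0.03973 + 0.00088 + 0.01044 + 0.02303 = 0.07408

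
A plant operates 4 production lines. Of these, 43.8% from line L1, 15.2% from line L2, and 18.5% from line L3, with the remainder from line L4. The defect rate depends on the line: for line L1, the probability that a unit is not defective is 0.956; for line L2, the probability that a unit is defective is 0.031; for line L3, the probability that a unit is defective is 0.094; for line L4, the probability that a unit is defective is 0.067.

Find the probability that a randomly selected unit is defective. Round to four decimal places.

P(L4) = 1 − (0.438 + 0.152 + 0.185) = 0.225.
P(D|L1) = 1 − 0.956 = 0.044.
P(D) = P(D|L1)·P(L1) + P(D|L2)·P(L2) + P(D|L3)·P(L3) + P(D|L4)·P(L4)
      = 0.044·0.438 + 0.031·0.152 + 0.094·0.185 + 0.067·0.225
      = 0.019272 + 0.004712 + 0.01739 + 0.015075 = 0.056449

P(D) ≈ 0.0564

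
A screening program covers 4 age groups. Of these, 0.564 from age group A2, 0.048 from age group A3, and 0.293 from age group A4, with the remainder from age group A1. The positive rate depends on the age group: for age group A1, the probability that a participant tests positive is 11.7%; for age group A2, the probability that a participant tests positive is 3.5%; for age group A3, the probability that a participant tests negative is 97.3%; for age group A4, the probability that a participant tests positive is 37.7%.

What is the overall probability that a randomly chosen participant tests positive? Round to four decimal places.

P(T) ≈ 0.1426

P(A1) = 1 − (0.564 + 0.048 + 0.293) = 0.095.
P(T|A3) = 1 − 0.973 = 0.027.
P(T) = P(T|A1)·P(A1) + P(T|A2)·P(A2) + P(T|A3)·P(A3) + P(T|A4)·P(A4)
      = 0.117·0.095 + 0.035·0.564 + 0.027·0.048 + 0.377·0.293
      = 0.011115 + 0.01974 + 0.001296 + 0.110461 = 0.142612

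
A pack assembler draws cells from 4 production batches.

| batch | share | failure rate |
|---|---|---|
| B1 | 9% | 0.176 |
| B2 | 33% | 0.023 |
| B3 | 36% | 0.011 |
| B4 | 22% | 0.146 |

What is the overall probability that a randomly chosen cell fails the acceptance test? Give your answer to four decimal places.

P(F) ≈ 0.0595

P(F) = P(F|B1)·P(B1) + P(F|B2)·P(B2) + P(F|B3)·P(B3) + P(F|B4)·P(B4)
      = 0.176·0.09 + 0.023·0.33 + 0.011·0.36 + 0.146·0.22
      = 0.01584 + 0.00759 + 0.00396 + 0.03212 = 0.05951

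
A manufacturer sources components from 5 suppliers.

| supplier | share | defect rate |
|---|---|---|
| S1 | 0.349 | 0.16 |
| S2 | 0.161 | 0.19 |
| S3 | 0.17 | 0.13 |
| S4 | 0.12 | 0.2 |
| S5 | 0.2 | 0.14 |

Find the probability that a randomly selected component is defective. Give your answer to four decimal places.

P(D) = P(D|S1)·P(S1) + P(D|S2)·P(S2) + P(D|S3)·P(S3) + P(D|S4)·P(S4) + P(D|S5)·P(S5)
      = 0.16·0.349 + 0.19·0.161 + 0.13·0.17 + 0.2·0.12 + 0.14·0.2
      = 0.05584 + 0.03059 + 0.0221 + 0.024 + 0.028 = 0.16053

0.1605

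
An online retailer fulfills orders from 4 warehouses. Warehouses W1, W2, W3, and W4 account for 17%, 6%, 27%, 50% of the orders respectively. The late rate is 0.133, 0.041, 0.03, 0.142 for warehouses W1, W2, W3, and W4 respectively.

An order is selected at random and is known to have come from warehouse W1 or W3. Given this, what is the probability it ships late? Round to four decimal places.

P(L|S) ≈ 0.0698

Let S = {W1, W3}.
P(S) = 0.17 + 0.27 = 0.44.
P(L ∩ S) = 0.133·0.17 + 0.03·0.27 = 0.02261 + 0.0081 = 0.03071.
P(L | S) = 0.03071 / 0.44 = 0.069795…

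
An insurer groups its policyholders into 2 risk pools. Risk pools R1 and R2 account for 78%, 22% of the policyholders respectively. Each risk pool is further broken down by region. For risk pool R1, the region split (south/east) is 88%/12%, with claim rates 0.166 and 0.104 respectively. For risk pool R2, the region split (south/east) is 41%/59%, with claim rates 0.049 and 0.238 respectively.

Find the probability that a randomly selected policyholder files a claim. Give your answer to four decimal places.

P(C|R1) = 0.88·0.166 + 0.12·0.104 = 0.14608 + 0.01248 = 0.15856
P(C|R2) = 0.41·0.049 + 0.59·0.238 = 0.02009 + 0.14042 = 0.16051
Then overall,
P(C) = 0.78·0.15856 + 0.22·0.16051
      = 0.1236768 + 0.0353122 = 0.158989

0.1590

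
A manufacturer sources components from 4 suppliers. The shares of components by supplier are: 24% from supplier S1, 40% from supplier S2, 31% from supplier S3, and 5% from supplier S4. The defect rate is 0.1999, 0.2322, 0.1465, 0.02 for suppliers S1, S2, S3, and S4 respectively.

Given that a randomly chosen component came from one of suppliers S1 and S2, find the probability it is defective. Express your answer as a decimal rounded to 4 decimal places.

Let S = {S1, S2}.
P(S) = 0.24 + 0.4 = 0.64.
P(D ∩ S) = 0.1999·0.24 + 0.2322·0.4 = 0.047976 + 0.09288 = 0.140856.
P(D | S) = 0.140856 / 0.64 = 0.220088…

P(D|S) ≈ 0.2201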